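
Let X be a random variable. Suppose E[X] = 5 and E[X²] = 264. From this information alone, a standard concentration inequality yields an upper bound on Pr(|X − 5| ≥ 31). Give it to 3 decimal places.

The first two moments determine the variance, so Chebyshev's inequality is the sharpest standard bound available.
Var(X) = E[X²] − (E[X])² = 264 − 25 = 239.
Chebyshev's inequality: Pr(|X − μ| ≥ t) ≤ Var(X)/t² = 239/961 = 0.2487.

0.249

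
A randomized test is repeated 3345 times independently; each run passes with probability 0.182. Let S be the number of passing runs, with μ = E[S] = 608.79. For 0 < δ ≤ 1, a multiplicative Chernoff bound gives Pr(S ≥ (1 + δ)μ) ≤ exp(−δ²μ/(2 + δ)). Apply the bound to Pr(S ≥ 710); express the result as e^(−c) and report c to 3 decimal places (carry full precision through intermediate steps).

7.767

Write 710 = (1 + δ)μ, so δ = 710/608.79 − 1 = 0.1662478…
Then the exponent is δ²μ/(2 + δ) = (710 − μ)² / (μ·(2 + δ)) = 7.767320.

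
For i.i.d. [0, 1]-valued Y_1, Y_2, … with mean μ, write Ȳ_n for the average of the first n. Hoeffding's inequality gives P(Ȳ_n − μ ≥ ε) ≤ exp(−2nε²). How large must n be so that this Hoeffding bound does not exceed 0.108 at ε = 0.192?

31

Require exp(−2nε²) ≤ 0.108, i.e. 2nε² ≥ ln(1/0.108) = 2.225624.
So n ≥ 2.225624 / (2·0.192²) = 30.187.
The smallest integer n is 31.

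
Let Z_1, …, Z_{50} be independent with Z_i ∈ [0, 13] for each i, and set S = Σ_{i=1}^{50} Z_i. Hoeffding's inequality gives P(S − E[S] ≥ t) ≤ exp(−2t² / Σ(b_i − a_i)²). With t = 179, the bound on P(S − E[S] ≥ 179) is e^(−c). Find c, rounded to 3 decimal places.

7.584

Σ(b_i − a_i)² = 50·(13)² = 8450.
c = 2t²/8450 = 2·179²/8450 = 7.5837.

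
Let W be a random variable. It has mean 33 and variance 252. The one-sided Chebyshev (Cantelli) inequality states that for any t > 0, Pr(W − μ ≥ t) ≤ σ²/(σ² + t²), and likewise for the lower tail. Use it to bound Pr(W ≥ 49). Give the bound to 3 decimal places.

0.496

Here σ² = 252 and t = 16, so σ² + t² = 508.
Cantelli's bound: 252/508 = 0.4961.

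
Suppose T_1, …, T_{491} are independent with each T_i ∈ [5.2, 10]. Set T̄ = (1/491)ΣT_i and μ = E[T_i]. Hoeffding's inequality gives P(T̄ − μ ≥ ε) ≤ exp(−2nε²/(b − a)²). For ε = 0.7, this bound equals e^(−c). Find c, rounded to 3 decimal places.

c = 2nε²/(b − a)² = 2·491·0.7² / 4.8² = 20.8845.

20.885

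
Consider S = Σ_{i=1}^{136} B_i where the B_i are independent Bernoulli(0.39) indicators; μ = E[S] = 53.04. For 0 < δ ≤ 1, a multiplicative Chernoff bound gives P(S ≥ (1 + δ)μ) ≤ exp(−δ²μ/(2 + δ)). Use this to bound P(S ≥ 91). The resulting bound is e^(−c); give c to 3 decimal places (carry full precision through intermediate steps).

10.004

Write 91 = (1 + δ)μ, so δ = 91/53.04 − 1 = 0.7156863…
Then the exponent is δ²μ/(2 + δ) = (91 − μ)² / (μ·(2 + δ)) = 10.003899.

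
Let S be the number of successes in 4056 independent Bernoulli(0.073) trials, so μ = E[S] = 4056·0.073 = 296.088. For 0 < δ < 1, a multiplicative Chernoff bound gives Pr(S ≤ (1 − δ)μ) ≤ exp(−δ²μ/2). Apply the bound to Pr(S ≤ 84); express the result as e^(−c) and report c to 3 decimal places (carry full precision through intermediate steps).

Write 84 = (1 − δ)μ, so δ = 1 − 84/296.088 = 0.7163006…
Then the exponent is δ²μ/2 = (μ − 84)²/(2μ) = 75.959377.

75.959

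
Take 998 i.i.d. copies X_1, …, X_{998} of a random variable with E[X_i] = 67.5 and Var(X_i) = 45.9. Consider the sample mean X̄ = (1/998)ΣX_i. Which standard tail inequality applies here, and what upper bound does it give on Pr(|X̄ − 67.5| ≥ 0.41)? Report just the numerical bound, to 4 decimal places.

With mean and variance of each term known, Chebyshev's inequality bounds the deviation of the sum (or sample mean).
Var(X̄) = Var(X_i)/n = 45.9/998 = 0.045992.
Chebyshev: Pr(|X̄ − 67.5| ≥ 0.41) ≤ Var(X̄)/(0.41)² = 45.9/(998·0.41²) = 0.2736.

0.2736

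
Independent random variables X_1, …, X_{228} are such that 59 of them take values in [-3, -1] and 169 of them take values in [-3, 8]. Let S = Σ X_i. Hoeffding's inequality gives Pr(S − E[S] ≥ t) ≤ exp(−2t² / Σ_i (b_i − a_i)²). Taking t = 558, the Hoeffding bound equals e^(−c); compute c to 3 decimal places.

30.105

Σ(b_i − a_i)² = 59·2² + 169·11² = 20685.
c = 2t² / 20685 = 2·558² / 20685 = 30.1053.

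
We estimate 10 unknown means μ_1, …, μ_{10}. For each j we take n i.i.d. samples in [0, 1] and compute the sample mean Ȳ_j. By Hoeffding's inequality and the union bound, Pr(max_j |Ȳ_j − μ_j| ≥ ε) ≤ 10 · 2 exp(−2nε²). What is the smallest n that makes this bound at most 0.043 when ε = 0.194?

82

Need 2·10·exp(−2nε²) ≤ 0.043, i.e. exp(−2nε²) ≤ 0.043/20.
So 2nε² ≥ ln(20/0.043) = 6.142287.
Hence n ≥ 6.142287/(2·0.194²) = 81.601.
The smallest integer n is 82.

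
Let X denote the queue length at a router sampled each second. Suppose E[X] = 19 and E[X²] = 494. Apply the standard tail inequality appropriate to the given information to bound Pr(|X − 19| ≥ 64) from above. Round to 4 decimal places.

0.0325

The first two moments determine the variance, so Chebyshev's inequality is the sharpest standard bound available.
Var(X) = E[X²] − (E[X])² = 494 − 361 = 133.
Chebyshev's inequality: Pr(|X − μ| ≥ t) ≤ Var(X)/t² = 133/4096 = 0.0325.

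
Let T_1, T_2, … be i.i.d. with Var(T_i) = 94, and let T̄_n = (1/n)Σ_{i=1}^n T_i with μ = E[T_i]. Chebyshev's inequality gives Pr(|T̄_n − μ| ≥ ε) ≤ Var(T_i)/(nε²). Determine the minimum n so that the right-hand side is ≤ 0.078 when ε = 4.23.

Require 94/(n·4.23²) ≤ 0.078, i.e. n ≥ 94/(0.078·4.23²) = 67.352.
The smallest integer n is 68.

68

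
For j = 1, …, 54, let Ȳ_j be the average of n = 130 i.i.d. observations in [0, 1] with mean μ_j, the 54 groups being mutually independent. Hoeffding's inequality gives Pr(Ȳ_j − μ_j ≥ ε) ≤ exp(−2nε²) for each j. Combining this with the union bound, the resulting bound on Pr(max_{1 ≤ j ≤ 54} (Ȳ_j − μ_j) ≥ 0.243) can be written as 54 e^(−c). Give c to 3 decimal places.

Union bound over the 54 events: Pr(max_{1 ≤ j ≤ 54} (Ȳ_j − μ_j) ≥ 0.243) ≤ 54·exp(−2nε²) = 54 exp(−2·130·0.243²).
So c = 2·130·0.243² = 15.3527.

15.353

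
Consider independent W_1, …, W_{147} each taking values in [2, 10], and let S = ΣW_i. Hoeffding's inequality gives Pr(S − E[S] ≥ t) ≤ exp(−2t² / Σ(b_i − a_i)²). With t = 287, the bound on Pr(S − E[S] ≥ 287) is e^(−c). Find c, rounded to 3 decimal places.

Σ(b_i − a_i)² = 147·(8)² = 9408.
c = 2t²/9408 = 2·287²/9408 = 17.5104.

17.510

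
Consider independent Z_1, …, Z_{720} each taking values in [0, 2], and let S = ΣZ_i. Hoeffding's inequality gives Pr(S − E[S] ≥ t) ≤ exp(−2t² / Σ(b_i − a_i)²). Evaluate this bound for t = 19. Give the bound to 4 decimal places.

Σ(b_i − a_i)² = 720·(2)² = 2880.
Exponent = 2·19²/2880 = 0.2507.
Bound = exp(−0.2507) = 0.77826.

0.7783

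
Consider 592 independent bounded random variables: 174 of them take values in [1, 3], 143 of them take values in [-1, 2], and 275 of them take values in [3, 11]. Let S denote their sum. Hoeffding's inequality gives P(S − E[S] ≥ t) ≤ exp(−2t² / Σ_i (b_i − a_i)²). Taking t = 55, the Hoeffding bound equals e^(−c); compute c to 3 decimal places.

Σ(b_i − a_i)² = 174·2² + 143·3² + 275·8² = 19583.
c = 2t² / 19583 = 2·55² / 19583 = 0.3089.

0.309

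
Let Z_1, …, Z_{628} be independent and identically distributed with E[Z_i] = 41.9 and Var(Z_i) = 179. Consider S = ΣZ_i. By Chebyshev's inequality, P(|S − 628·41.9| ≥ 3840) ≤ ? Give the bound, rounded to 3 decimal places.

Var(S) = n·Var(Z_i) = 628·179 = 112412.
Chebyshev: P(|S − 628·41.9| ≥ 3840) ≤ Var(S)/3840² = 112412/14745600 = 0.0076.

0.008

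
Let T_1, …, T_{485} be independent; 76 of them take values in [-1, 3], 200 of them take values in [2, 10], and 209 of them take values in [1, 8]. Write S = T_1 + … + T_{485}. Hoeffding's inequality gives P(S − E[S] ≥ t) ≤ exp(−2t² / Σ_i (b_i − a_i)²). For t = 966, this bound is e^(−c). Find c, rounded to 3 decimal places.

Σ(b_i − a_i)² = 76·4² + 200·8² + 209·7² = 24257.
c = 2t² / 24257 = 2·966² / 24257 = 76.9391.

76.939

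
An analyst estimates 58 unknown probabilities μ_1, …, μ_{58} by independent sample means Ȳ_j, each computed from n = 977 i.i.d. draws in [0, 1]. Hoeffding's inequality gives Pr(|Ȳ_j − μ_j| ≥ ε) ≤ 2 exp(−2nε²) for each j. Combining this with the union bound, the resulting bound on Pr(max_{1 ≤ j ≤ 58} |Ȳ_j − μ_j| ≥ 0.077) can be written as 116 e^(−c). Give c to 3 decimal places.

Union bound over the 58 events: Pr(max_{1 ≤ j ≤ 58} |Ȳ_j − μ_j| ≥ 0.077) ≤ 58·2·exp(−2nε²) = 116 exp(−2·977·0.077²).
So c = 2·977·0.077² = 11.5853.

11.585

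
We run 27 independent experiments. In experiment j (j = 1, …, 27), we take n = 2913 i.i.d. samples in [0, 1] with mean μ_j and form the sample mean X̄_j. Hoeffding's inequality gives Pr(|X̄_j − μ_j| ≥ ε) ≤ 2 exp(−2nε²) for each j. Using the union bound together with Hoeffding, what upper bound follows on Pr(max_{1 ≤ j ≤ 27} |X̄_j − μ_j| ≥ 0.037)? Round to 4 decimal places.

0.0186

Per-experiment Hoeffding bound: 2·exp(−2·2913·0.037²) = 2·exp(−7.97579) = 0.00068736.
Union bound over 27 events: 27·0.00068736 = 0.01856.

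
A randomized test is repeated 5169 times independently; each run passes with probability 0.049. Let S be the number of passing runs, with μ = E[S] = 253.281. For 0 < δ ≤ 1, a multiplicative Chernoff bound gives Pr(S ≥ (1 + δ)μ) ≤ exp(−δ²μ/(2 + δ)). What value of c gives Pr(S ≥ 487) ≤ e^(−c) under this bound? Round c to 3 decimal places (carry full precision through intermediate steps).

Write 487 = (1 + δ)μ, so δ = 487/253.281 − 1 = 0.9227656…
Then the exponent is δ²μ/(2 + δ) = (487 − μ)² / (μ·(2 + δ)) = 73.788968.

73.789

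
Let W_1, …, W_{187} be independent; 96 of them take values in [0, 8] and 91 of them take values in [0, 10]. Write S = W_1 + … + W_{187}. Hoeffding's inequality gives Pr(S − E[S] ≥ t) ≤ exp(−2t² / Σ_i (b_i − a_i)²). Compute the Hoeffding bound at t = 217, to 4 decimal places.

0.0021

Σ(b_i − a_i)² = 96·8² + 91·10² = 15244.
Exponent = 2·217² / 15244 = 6.17804.
Bound = exp(−6.17804) = 0.00207.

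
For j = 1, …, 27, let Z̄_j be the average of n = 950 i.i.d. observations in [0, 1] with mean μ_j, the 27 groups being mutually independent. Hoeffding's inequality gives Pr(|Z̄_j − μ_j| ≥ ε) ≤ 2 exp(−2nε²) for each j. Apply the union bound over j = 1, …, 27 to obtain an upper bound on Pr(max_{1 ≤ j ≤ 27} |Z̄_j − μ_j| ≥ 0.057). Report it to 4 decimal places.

0.1126

Per-experiment Hoeffding bound: 2·exp(−2·950·0.057²) = 2·exp(−6.17310) = 0.0041695.
Union bound over 27 events: 27·0.0041695 = 0.11258.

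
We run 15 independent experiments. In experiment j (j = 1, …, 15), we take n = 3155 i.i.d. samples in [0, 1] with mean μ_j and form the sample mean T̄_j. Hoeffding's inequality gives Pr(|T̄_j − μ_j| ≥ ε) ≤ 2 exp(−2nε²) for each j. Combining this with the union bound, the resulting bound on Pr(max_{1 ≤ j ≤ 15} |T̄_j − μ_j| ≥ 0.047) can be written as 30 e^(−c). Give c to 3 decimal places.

Union bound over the 15 events: Pr(max_{1 ≤ j ≤ 15} |T̄_j − μ_j| ≥ 0.047) ≤ 15·2·exp(−2nε²) = 30 exp(−2·3155·0.047²).
So c = 2·3155·0.047² = 13.9388.

13.939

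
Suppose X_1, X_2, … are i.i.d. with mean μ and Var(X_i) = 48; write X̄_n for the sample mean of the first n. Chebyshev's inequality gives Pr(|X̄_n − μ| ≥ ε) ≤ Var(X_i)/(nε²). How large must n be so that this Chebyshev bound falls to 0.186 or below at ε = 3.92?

Require 48/(n·3.92²) ≤ 0.186, i.e. n ≥ 48/(0.186·3.92²) = 16.794.
The smallest integer n is 17.

17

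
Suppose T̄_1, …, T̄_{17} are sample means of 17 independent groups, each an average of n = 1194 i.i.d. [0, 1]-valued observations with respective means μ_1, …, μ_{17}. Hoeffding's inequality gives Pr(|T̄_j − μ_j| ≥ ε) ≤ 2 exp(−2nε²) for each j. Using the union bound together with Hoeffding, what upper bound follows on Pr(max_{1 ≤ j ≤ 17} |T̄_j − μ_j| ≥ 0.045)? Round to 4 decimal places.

0.2700

Per-experiment Hoeffding bound: 2·exp(−2·1194·0.045²) = 2·exp(−4.83570) = 0.015882.
Union bound over 17 events: 17·0.015882 = 0.27000.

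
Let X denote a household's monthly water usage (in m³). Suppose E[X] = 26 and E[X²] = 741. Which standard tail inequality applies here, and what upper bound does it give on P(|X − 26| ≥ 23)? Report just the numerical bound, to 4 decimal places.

The first two moments determine the variance, so Chebyshev's inequality is the sharpest standard bound available.
Var(X) = E[X²] − (E[X])² = 741 − 676 = 65.
Chebyshev's inequality: P(|X − μ| ≥ t) ≤ Var(X)/t² = 65/529 = 0.1229.

0.1229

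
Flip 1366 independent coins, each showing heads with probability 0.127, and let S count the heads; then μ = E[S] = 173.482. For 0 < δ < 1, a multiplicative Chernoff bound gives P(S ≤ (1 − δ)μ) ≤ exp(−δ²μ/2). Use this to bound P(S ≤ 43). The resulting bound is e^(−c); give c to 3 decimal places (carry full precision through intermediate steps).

49.070

Write 43 = (1 − δ)μ, so δ = 1 − 43/173.482 = 0.7521357…
Then the exponent is δ²μ/2 = (μ − 43)²/(2μ) = 49.070083.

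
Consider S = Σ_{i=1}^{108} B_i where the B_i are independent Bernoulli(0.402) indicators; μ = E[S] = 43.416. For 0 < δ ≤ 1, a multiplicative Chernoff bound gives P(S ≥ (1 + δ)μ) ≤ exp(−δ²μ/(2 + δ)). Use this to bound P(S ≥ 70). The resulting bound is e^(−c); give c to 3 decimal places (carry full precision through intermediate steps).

Write 70 = (1 + δ)μ, so δ = 70/43.416 − 1 = 0.6123088…
Then the exponent is δ²μ/(2 + δ) = (70 − μ)² / (μ·(2 + δ)) = 6.231123.

6.231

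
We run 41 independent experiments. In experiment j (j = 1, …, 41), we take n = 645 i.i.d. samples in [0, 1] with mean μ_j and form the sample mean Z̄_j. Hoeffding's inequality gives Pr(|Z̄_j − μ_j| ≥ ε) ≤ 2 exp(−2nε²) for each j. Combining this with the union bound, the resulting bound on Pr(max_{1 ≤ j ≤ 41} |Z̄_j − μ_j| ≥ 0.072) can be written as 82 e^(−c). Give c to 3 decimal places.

6.687

Union bound over the 41 events: Pr(max_{1 ≤ j ≤ 41} |Z̄_j − μ_j| ≥ 0.072) ≤ 41·2·exp(−2nε²) = 82 exp(−2·645·0.072²).
So c = 2·645·0.072² = 6.6874.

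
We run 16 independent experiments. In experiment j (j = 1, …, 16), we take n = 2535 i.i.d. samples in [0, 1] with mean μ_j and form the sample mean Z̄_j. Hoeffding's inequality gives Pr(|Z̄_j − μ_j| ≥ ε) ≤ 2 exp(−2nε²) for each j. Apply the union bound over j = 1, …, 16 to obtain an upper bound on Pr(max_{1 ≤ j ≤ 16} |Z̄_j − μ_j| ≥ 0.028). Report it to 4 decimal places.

0.6010

Per-experiment Hoeffding bound: 2·exp(−2·2535·0.028²) = 2·exp(−3.97488) = 0.037563.
Union bound over 16 events: 16·0.037563 = 0.60101.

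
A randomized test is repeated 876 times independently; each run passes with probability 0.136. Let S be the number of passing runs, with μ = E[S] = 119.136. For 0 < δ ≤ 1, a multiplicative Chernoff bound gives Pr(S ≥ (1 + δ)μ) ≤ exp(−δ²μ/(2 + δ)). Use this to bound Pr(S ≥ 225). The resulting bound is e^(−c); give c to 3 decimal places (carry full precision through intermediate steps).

Write 225 = (1 + δ)μ, so δ = 225/119.136 − 1 = 0.8885979…
Then the exponent is δ²μ/(2 + δ) = (225 − μ)² / (μ·(2 + δ)) = 32.566156.

32.566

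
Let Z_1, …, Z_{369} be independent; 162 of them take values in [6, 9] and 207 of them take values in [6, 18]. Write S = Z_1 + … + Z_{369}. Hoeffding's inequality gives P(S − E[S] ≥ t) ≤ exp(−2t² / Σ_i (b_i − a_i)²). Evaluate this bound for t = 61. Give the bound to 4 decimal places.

0.7882

Σ(b_i − a_i)² = 162·3² + 207·12² = 31266.
Exponent = 2·61² / 31266 = 0.23802.
Bound = exp(−0.23802) = 0.78819.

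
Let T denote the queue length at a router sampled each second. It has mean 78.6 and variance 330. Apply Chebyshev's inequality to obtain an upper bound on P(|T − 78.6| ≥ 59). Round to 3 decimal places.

Chebyshev: P(|T − μ| ≥ t) ≤ Var(T)/t².
Bound = 330 / 3481 = 0.0948.

0.095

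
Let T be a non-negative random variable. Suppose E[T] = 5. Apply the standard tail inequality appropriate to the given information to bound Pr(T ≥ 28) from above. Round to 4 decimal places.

0.1786

Only the mean of a non-negative variable is known, so Markov's inequality is the applicable tail bound.
Markov's inequality: for a non-negative random variable, Pr(T ≥ a) ≤ E[T]/a.
Here E[T] = 5 and a = 28, so the bound is 5/28 = 0.1786.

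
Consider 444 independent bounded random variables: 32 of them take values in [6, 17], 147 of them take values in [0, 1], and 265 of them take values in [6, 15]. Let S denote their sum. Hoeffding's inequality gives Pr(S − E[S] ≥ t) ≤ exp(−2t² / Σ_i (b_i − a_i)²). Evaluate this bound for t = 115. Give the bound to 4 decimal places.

0.3542

Σ(b_i − a_i)² = 32·11² + 147·1² + 265·9² = 25484.
Exponent = 2·115² / 25484 = 1.03791.
Bound = exp(−1.03791) = 0.35420.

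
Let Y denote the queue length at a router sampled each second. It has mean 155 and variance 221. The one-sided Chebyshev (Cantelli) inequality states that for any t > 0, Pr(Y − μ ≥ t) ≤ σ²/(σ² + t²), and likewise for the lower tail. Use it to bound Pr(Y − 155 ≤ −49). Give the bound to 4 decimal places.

0.0843

Here σ² = 221 and t = 49, so σ² + t² = 2622.
Cantelli's bound: 221/2622 = 0.0843.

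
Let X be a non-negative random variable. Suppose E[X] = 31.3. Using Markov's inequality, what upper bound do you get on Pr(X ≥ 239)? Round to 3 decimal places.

0.131

Markov's inequality: for a non-negative random variable, Pr(X ≥ a) ≤ E[X]/a.
Here E[X] = 31.3 and a = 239, so the bound is 31.3/239 = 0.1310.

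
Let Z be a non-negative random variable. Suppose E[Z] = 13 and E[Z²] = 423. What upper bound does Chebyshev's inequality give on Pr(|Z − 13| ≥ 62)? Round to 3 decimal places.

Var(Z) = E[Z²] − (E[Z])² = 423 − 169 = 254.
Chebyshev's inequality: Pr(|Z − μ| ≥ t) ≤ Var(Z)/t² = 254/3844 = 0.0661.

0.066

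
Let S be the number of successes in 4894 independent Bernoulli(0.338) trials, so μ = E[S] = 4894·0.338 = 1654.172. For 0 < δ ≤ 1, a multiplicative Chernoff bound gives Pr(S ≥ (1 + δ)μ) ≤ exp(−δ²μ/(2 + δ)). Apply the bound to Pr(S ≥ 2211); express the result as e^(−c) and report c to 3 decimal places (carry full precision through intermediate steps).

Write 2211 = (1 + δ)μ, so δ = 2211/1654.172 − 1 = 0.3366204…
Then the exponent is δ²μ/(2 + δ) = (2211 − μ)² / (μ·(2 + δ)) = 80.218273.

80.218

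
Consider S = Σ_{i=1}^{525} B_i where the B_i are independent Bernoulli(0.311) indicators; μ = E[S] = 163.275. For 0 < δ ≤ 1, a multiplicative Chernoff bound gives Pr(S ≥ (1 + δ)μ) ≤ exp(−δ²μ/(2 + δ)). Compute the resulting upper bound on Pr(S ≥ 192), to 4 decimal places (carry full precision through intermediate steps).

Write 192 = (1 + δ)μ, so δ = 192/163.275 − 1 = 0.1759302…
Then the exponent is δ²μ/(2 + δ) = (192 − μ)² / (μ·(2 + δ)) = 2.322498.
Bound = exp(−2.322498) = 0.09803.

0.0980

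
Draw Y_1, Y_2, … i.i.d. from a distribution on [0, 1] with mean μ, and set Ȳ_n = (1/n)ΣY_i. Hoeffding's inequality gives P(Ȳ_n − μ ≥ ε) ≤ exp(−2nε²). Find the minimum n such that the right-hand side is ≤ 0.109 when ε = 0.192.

Require exp(−2nε²) ≤ 0.109, i.e. 2nε² ≥ ln(1/0.109) = 2.216407.
So n ≥ 2.216407 / (2·0.192²) = 30.062.
The smallest integer n is 31.

31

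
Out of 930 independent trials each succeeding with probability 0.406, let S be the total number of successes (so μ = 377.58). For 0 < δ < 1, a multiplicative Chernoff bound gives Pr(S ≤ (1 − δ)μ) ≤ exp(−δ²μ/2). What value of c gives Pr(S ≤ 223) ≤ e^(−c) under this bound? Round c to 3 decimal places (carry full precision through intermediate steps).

Write 223 = (1 − δ)μ, so δ = 1 − 223/377.58 = 0.4093967…
Then the exponent is δ²μ/2 = (μ − 223)²/(2μ) = 31.642270.

31.642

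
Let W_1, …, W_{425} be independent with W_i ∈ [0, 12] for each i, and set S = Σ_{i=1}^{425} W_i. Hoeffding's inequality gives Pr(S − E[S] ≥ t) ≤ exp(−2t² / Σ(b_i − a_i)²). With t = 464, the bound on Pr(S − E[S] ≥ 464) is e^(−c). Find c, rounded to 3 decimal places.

Σ(b_i − a_i)² = 425·(12)² = 61200.
c = 2t²/61200 = 2·464²/61200 = 7.0358.

7.036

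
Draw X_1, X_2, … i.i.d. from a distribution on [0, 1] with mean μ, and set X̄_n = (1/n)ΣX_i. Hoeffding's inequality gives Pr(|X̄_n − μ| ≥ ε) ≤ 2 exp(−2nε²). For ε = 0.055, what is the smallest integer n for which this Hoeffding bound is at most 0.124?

Require 2·exp(−2nε²) ≤ 0.124, i.e. 2nε² ≥ ln(2/0.124) = 2.780621.
So n ≥ 2.780621 / (2·0.055²) = 459.607.
The smallest integer n is 460.

460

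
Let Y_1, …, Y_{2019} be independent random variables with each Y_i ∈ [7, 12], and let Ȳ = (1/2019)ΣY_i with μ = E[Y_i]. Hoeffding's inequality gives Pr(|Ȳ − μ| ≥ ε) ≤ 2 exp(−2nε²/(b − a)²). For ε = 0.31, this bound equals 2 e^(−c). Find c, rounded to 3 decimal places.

c = 2nε²/(b − a)² = 2·2019·0.31² / 5² = 15.5221.

15.522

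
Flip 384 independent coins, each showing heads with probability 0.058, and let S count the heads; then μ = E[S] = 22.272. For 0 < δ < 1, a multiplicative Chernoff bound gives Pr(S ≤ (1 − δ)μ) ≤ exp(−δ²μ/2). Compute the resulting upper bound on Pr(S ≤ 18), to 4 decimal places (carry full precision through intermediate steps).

0.6638

Write 18 = (1 − δ)μ, so δ = 1 − 18/22.272 = 0.1918103…
Then the exponent is δ²μ/2 = (μ − 18)²/(2μ) = 0.409707.
Bound = exp(−0.409707) = 0.66384.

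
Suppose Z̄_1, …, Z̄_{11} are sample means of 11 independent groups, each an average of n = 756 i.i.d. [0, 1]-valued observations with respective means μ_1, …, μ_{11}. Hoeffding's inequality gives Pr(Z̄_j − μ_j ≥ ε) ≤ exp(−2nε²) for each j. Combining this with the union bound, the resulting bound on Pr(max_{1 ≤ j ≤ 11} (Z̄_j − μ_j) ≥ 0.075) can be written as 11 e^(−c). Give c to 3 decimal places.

Union bound over the 11 events: Pr(max_{1 ≤ j ≤ 11} (Z̄_j − μ_j) ≥ 0.075) ≤ 11·exp(−2nε²) = 11 exp(−2·756·0.075²).
So c = 2·756·0.075² = 8.5050.

8.505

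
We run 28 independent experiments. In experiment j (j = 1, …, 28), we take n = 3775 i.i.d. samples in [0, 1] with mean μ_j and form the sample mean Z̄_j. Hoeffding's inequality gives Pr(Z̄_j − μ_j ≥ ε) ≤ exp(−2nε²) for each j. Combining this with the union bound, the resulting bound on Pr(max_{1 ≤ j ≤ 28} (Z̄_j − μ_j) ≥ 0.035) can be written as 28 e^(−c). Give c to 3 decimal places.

9.249

Union bound over the 28 events: Pr(max_{1 ≤ j ≤ 28} (Z̄_j − μ_j) ≥ 0.035) ≤ 28·exp(−2nε²) = 28 exp(−2·3775·0.035²).
So c = 2·3775·0.035² = 9.2487.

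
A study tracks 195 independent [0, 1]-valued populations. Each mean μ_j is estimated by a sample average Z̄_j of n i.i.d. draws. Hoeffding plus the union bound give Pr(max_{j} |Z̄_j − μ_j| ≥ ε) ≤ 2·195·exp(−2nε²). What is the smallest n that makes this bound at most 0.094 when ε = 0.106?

371

Need 2·195·exp(−2nε²) ≤ 0.094, i.e. exp(−2nε²) ≤ 0.094/390.
So 2nε² ≥ ln(390/0.094) = 8.330607.
Hence n ≥ 8.330607/(2·0.106²) = 370.711.
The smallest integer n is 371.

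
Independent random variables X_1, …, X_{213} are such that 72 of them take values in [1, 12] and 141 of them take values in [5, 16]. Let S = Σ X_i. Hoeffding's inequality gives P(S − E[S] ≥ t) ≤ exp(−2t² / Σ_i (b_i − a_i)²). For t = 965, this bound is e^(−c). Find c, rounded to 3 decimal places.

72.264

Σ(b_i − a_i)² = 72·11² + 141·11² = 25773.
c = 2t² / 25773 = 2·965² / 25773 = 72.2636.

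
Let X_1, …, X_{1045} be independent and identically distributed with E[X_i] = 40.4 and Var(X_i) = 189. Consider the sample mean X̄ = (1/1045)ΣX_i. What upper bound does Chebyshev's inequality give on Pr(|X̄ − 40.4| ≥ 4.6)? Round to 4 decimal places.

0.0085

Var(X̄) = Var(X_i)/n = 189/1045 = 0.18086.
Chebyshev: Pr(|X̄ − 40.4| ≥ 4.6) ≤ Var(X̄)/(4.6)² = 189/(1045·4.6²) = 0.0085.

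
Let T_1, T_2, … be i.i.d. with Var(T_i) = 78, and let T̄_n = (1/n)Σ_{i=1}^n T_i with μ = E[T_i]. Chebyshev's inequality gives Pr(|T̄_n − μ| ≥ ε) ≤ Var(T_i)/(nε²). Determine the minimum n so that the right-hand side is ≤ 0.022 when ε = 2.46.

586

Require 78/(n·2.46²) ≤ 0.022, i.e. n ≥ 78/(0.022·2.46²) = 585.871.
The smallest integer n is 586.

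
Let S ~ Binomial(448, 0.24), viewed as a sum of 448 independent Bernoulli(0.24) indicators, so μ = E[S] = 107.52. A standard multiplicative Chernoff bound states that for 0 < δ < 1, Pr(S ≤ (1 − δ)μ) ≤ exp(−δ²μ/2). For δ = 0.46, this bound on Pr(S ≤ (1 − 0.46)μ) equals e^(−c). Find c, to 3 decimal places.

11.376

c = δ²μ/2 = 0.46²·107.52/2 = 11.3756.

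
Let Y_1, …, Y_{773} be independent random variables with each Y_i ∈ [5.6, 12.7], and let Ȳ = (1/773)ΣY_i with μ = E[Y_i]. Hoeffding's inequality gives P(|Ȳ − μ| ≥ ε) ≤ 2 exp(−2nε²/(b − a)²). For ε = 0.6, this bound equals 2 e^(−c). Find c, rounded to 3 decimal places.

11.041

c = 2nε²/(b − a)² = 2·773·0.6² / 7.1² = 11.0407.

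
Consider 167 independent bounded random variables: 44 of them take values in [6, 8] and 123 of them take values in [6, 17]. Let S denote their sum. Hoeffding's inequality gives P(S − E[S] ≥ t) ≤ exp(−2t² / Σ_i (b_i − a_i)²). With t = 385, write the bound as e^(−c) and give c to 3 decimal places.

Σ(b_i − a_i)² = 44·2² + 123·11² = 15059.
c = 2t² / 15059 = 2·385² / 15059 = 19.6859.

19.686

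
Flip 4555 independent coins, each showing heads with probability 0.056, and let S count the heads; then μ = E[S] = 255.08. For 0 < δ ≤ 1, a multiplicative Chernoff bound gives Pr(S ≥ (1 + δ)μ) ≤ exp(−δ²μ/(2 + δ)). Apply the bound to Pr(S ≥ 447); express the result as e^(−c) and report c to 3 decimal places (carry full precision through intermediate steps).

52.463

Write 447 = (1 + δ)μ, so δ = 447/255.08 − 1 = 0.7523914…
Then the exponent is δ²μ/(2 + δ) = (447 − μ)² / (μ·(2 + δ)) = 52.463090.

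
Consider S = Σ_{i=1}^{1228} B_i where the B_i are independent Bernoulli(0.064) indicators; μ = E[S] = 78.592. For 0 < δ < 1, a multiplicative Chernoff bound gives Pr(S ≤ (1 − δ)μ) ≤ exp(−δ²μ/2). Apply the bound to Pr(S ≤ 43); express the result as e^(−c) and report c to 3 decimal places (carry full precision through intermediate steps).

Write 43 = (1 − δ)μ, so δ = 1 − 43/78.592 = 0.4528705…
Then the exponent is δ²μ/2 = (μ − 43)²/(2μ) = 8.059284.

8.059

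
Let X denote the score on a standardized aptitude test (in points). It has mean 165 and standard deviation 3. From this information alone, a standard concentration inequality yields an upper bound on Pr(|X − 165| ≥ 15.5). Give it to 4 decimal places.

0.0375

Mean and variance are known, so Chebyshev's inequality applies.
Chebyshev: Pr(|X − μ| ≥ t) ≤ Var(X)/t².
Var(X) = σ² = 3² = 9.
Bound = 9 / 240.25 = 0.0375.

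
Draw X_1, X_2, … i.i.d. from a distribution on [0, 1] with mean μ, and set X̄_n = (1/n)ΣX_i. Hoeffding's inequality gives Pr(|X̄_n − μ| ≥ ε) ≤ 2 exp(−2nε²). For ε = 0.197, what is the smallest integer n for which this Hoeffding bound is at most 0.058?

46

Require 2·exp(−2nε²) ≤ 0.058, i.e. 2nε² ≥ ln(2/0.058) = 3.540459.
So n ≥ 3.540459 / (2·0.197²) = 45.614.
The smallest integer n is 46.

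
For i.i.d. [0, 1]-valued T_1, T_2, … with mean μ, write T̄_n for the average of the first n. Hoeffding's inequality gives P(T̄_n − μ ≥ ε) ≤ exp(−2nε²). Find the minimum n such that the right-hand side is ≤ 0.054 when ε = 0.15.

65

Require exp(−2nε²) ≤ 0.054, i.e. 2nε² ≥ ln(1/0.054) = 2.918771.
So n ≥ 2.918771 / (2·0.15²) = 64.862.
The smallest integer n is 65.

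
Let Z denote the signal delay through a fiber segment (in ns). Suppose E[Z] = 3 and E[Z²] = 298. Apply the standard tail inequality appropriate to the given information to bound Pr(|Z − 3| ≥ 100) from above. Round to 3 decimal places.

The first two moments determine the variance, so Chebyshev's inequality is the sharpest standard bound available.
Var(Z) = E[Z²] − (E[Z])² = 298 − 9 = 289.
Chebyshev's inequality: Pr(|Z − μ| ≥ t) ≤ Var(Z)/t² = 289/10000 = 0.0289.

0.029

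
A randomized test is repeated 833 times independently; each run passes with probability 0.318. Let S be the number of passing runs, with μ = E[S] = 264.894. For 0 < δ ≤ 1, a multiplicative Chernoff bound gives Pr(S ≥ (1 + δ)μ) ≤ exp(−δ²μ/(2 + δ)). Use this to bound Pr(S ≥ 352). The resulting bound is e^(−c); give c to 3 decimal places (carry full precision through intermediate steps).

12.299

Write 352 = (1 + δ)μ, so δ = 352/264.894 − 1 = 0.3288334…
Then the exponent is δ²μ/(2 + δ) = (352 − μ)² / (μ·(2 + δ)) = 12.299447.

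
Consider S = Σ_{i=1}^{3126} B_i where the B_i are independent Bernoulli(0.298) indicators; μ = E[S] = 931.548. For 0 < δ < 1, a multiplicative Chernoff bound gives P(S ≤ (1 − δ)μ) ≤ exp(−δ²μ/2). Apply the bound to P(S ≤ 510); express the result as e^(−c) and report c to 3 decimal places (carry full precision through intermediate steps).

Write 510 = (1 − δ)μ, so δ = 1 − 510/931.548 = 0.4525242…
Then the exponent is δ²μ/2 = (μ − 510)²/(2μ) = 95.380333.

95.380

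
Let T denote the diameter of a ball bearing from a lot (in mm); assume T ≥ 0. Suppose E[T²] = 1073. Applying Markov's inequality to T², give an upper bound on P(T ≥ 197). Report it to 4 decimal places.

0.0276

Since T ≥ 0, the event {T ≥ 197} is the same as {T² ≥ 38809}.
Markov's inequality applied to T² gives P(T² ≥ 38809) ≤ E[T²]/38809 = 1073/38809 = 0.0276.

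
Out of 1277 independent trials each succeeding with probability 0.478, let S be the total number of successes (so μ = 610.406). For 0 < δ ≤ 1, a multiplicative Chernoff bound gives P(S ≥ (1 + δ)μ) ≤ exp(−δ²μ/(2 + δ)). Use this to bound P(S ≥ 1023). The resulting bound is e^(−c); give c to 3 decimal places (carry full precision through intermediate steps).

104.220

Write 1023 = (1 + δ)μ, so δ = 1023/610.406 − 1 = 0.6759337…
Then the exponent is δ²μ/(2 + δ) = (1023 − μ)² / (μ·(2 + δ)) = 104.220144.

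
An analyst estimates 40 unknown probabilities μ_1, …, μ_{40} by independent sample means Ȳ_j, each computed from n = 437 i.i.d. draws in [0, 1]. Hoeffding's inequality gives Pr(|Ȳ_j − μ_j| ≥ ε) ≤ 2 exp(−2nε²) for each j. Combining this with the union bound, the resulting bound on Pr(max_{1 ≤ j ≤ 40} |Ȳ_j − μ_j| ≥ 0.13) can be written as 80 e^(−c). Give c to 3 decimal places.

14.771

Union bound over the 40 events: Pr(max_{1 ≤ j ≤ 40} |Ȳ_j − μ_j| ≥ 0.13) ≤ 40·2·exp(−2nε²) = 80 exp(−2·437·0.13²).
So c = 2·437·0.13² = 14.7706.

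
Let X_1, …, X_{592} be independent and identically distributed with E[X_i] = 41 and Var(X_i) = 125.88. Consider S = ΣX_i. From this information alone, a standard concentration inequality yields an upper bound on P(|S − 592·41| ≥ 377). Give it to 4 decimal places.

With mean and variance of each term known, Chebyshev's inequality bounds the deviation of the sum (or sample mean).
Var(S) = n·Var(X_i) = 592·125.88 = 74520.96.
Chebyshev: P(|S − 592·41| ≥ 377) ≤ Var(S)/377² = 74520.96/142129 = 0.5243.

0.5243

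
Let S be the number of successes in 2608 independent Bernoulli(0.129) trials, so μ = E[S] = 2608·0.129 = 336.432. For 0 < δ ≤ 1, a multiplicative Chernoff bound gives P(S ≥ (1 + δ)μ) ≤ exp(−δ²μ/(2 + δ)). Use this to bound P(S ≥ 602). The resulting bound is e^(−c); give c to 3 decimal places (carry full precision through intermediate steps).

Write 602 = (1 + δ)μ, so δ = 602/336.432 − 1 = 0.7893661…
Then the exponent is δ²μ/(2 + δ) = (602 − μ)² / (μ·(2 + δ)) = 75.153408.

75.153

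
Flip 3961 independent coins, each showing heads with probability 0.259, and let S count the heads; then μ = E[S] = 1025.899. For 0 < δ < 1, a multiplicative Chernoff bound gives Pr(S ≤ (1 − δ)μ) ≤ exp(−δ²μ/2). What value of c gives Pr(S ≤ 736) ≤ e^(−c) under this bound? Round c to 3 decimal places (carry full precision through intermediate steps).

40.960

Write 736 = (1 − δ)μ, so δ = 1 − 736/1025.899 = 0.2825804…
Then the exponent is δ²μ/2 = (μ − 736)²/(2μ) = 40.959895.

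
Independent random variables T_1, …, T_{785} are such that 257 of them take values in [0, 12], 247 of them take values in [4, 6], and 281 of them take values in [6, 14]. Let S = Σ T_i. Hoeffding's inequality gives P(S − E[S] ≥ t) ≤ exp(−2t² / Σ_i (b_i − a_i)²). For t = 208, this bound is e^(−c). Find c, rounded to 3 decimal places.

1.546

Σ(b_i − a_i)² = 257·12² + 247·2² + 281·8² = 55980.
c = 2t² / 55980 = 2·208² / 55980 = 1.5457.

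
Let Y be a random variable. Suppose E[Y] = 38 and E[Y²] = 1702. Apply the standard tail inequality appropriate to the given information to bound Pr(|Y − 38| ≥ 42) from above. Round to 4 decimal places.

The first two moments determine the variance, so Chebyshev's inequality is the sharpest standard bound available.
Var(Y) = E[Y²] − (E[Y])² = 1702 − 1444 = 258.
Chebyshev's inequality: Pr(|Y − μ| ≥ t) ≤ Var(Y)/t² = 258/1764 = 0.1463.

0.1463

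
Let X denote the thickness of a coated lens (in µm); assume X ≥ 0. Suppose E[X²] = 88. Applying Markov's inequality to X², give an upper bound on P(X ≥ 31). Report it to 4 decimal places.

Since X ≥ 0, the event {X ≥ 31} is the same as {X² ≥ 961}.
Markov's inequality applied to X² gives P(X² ≥ 961) ≤ E[X²]/961 = 88/961 = 0.0916.

0.0916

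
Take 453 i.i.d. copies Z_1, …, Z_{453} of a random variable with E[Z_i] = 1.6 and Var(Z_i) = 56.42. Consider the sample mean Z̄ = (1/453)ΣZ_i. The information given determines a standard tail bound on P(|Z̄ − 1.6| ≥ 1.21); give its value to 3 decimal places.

0.085

With mean and variance of each term known, Chebyshev's inequality bounds the deviation of the sum (or sample mean).
Var(Z̄) = Var(Z_i)/n = 56.42/453 = 0.12455.
Chebyshev: P(|Z̄ − 1.6| ≥ 1.21) ≤ Var(Z̄)/(1.21)² = 56.42/(453·1.21²) = 0.0851.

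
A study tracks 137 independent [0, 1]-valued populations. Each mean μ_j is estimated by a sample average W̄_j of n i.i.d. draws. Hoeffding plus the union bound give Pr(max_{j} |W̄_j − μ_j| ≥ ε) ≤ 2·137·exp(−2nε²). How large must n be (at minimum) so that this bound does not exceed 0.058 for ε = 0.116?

315

Need 2·137·exp(−2nε²) ≤ 0.058, i.e. exp(−2nε²) ≤ 0.058/274.
So 2nε² ≥ ln(274/0.058) = 8.460440.
Hence n ≥ 8.460440/(2·0.116²) = 314.374.
The smallest integer n is 315.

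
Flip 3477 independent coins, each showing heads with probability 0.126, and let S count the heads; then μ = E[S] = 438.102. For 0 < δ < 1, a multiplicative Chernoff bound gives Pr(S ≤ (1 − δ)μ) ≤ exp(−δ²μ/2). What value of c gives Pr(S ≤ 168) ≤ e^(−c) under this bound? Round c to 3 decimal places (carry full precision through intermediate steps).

Write 168 = (1 − δ)μ, so δ = 1 − 168/438.102 = 0.6165277…
Then the exponent is δ²μ/2 = (μ − 168)²/(2μ) = 83.262677.

83.263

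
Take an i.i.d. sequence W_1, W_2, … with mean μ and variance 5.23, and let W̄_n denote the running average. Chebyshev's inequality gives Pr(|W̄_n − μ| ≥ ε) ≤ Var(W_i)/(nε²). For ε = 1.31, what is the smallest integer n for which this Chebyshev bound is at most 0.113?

Require 5.23/(n·1.31²) ≤ 0.113, i.e. n ≥ 5.23/(0.113·1.31²) = 26.970.
The smallest integer n is 27.

27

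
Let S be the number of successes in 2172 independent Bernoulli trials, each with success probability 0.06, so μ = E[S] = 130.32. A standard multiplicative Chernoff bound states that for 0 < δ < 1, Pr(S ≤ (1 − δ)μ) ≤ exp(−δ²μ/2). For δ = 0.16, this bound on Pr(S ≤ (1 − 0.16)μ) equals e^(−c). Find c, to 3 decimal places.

1.668

c = δ²μ/2 = 0.16²·130.32/2 = 1.6681.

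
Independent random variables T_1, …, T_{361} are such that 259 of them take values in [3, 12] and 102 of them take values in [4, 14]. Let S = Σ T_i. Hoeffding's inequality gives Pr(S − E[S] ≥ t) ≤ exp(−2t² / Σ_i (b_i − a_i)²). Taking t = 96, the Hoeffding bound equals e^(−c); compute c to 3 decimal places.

Σ(b_i − a_i)² = 259·9² + 102·10² = 31179.
c = 2t² / 31179 = 2·96² / 31179 = 0.5912.

0.591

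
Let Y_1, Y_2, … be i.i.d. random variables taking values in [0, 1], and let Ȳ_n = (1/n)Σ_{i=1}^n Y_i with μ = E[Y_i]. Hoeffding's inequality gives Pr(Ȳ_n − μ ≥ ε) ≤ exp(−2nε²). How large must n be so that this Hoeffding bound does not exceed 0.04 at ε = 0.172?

55

Require exp(−2nε²) ≤ 0.04, i.e. 2nε² ≥ ln(1/0.04) = 3.218876.
So n ≥ 3.218876 / (2·0.172²) = 54.402.
The smallest integer n is 55.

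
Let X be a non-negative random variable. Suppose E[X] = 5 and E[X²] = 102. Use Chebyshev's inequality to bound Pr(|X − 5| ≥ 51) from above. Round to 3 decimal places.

0.030

Var(X) = E[X²] − (E[X])² = 102 − 25 = 77.
Chebyshev's inequality: Pr(|X − μ| ≥ t) ≤ Var(X)/t² = 77/2601 = 0.0296.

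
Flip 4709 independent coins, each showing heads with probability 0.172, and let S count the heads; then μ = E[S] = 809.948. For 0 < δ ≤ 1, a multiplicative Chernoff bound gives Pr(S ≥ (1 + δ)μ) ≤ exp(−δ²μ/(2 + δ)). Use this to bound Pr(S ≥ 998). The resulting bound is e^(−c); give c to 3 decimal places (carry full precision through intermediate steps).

19.560

Write 998 = (1 + δ)μ, so δ = 998/809.948 − 1 = 0.2321779…
Then the exponent is δ²μ/(2 + δ) = (998 − μ)² / (μ·(2 + δ)) = 19.560051.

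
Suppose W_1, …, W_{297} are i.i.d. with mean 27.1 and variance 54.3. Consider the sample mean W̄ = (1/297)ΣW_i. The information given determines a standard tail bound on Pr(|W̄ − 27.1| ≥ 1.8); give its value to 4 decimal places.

0.0564

With mean and variance of each term known, Chebyshev's inequality bounds the deviation of the sum (or sample mean).
Var(W̄) = Var(W_i)/n = 54.3/297 = 0.18283.
Chebyshev: Pr(|W̄ − 27.1| ≥ 1.8) ≤ Var(W̄)/(1.8)² = 54.3/(297·1.8²) = 0.0564.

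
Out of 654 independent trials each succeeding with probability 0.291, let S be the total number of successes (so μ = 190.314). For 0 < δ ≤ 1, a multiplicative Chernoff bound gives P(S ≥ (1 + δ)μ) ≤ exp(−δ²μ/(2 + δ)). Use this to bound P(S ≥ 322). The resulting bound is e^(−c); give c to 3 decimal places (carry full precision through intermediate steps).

Write 322 = (1 + δ)μ, so δ = 322/190.314 − 1 = 0.6919407…
Then the exponent is δ²μ/(2 + δ) = (322 − μ)² / (μ·(2 + δ)) = 33.848777.

33.849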